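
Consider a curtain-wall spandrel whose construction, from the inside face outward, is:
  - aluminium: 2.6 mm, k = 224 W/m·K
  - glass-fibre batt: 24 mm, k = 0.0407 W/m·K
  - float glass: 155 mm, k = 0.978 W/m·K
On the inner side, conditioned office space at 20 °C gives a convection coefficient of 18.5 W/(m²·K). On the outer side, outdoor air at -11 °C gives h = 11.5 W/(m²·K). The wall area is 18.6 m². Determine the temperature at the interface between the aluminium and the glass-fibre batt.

Using the resistance-network approach (series):
R_inner film = 1/(h_i·A) = 1/(18.5×18.6) = 0.002906 K/W
R_aluminium = L/(kA) = 0.0026/(224×18.6) = 6.24×10^-7 K/W
R_glass-fibre batt = L/(kA) = 0.024/(0.0407×18.6) = 0.0317 K/W
R_float glass = L/(kA) = 0.155/(0.978×18.6) = 0.008521 K/W
R_outer film = 1/(h_o·A) = 1/(11.5×18.6) = 0.004675 K/W
R_total = 0.04781 K/W;  Q = ΔT/R_total = 31/0.04781 = 648.5 W
T_interface = T_inner − Q·ΣR(inner→interface) = 20 − 648×0.002907

T ≈ 18.1 °C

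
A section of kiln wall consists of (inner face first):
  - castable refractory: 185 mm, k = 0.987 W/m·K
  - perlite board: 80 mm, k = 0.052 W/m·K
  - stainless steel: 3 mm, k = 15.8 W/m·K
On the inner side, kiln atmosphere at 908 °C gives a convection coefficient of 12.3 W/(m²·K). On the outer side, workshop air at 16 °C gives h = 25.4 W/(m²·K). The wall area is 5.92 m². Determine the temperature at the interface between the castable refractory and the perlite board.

T ≈ 778 °C

Model the wall as resistances in series:
R_inner film = 1/(h_i·A) = 1/(12.3×5.92) = 0.01373 K/W
R_castable refractory = L/(kA) = 0.185/(0.987×5.92) = 0.03166 K/W
R_perlite board = L/(kA) = 0.08/(0.052×5.92) = 0.2599 K/W
R_stainless steel = L/(kA) = 0.003/(15.8×5.92) = 3.207×10^-5 K/W
R_outer film = 1/(h_o·A) = 1/(25.4×5.92) = 0.00665 K/W
R_total = 0.312 K/W;  Q = ΔT/R_total = 892/0.312 = 2859 W
T_interface = T_inner − Q·ΣR(inner→interface) = 908 − 2860×0.04539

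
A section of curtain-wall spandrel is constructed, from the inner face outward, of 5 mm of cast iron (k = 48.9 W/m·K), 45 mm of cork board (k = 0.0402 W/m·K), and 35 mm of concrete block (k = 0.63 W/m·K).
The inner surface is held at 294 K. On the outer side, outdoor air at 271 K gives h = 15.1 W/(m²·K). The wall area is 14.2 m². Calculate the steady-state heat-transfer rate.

Treating each layer as a thermal resistance in series:
R_cast iron = L/(kA) = 0.005/(48.9×14.2) = 7.201×10^-6 K/W
R_cork board = L/(kA) = 0.045/(0.0402×14.2) = 0.07883 K/W
R_concrete block = L/(kA) = 0.035/(0.63×14.2) = 0.003912 K/W
R_outer film = 1/(h_o·A) = 1/(15.1×14.2) = 0.004664 K/W
R_total = 0.08741 K/W
Q = ΔT / R_total = 23 / 0.08741

Q ≈ 263 W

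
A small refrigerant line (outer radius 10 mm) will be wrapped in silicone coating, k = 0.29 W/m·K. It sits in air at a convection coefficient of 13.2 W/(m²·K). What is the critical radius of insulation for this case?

r_cr ≈ 22 mm

For a cylinder r_cr = k/h = 0.29/13.2
r_cr = 22 mm; since the bare radius (10 mm) is below r_cr, adding a thin layer of insulation will *increase* heat loss.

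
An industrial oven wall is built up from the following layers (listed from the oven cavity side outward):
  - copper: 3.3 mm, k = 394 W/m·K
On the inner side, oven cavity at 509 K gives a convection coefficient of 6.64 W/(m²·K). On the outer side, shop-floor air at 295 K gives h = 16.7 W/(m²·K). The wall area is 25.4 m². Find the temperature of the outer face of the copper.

Model the wall as resistances in series:
R_inner film = 1/(h_i·A) = 1/(6.64×25.4) = 0.005929 K/W
R_copper = L/(kA) = 0.0033/(394×25.4) = 3.297×10^-7 K/W
R_outer film = 1/(h_o·A) = 1/(16.7×25.4) = 0.002357 K/W
R_total = 0.008287 K/W;  Q = ΔT/R_total = 214/0.008287 = 25820 W
T_interface = T_inner − Q·ΣR(inner→interface) = 509 − 25800×0.00593

T ≈ 356 K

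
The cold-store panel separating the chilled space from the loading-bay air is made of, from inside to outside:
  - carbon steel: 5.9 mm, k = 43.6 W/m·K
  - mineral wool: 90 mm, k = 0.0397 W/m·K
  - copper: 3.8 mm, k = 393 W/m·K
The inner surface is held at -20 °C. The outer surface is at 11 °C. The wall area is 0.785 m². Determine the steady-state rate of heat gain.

Q ≈ 10.7 W

Using the resistance-network approach (series):
R_carbon steel = L/(kA) = 0.0059/(43.6×0.785) = 1.724×10^-4 K/W
R_mineral wool = L/(kA) = 0.09/(0.0397×0.785) = 2.888 K/W
R_copper = L/(kA) = 0.0038/(393×0.785) = 1.232×10^-5 K/W
R_total = 2.888 K/W
Q = ΔT / R_total = 31 / 2.888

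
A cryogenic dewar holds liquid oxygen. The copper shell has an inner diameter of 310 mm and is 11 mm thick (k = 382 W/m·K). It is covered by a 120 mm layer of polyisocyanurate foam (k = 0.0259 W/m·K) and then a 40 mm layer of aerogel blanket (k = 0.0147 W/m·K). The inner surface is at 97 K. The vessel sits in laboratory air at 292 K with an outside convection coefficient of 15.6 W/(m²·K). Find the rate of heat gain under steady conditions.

Spherical conduction: R = (1/r_in − 1/r_out)/(4πk) per layer; series-sum.
R_copper shell = (1/0.155 − 1/0.166)/(4π×382) = 8.906×10^-5 K/W
R_polyisocyanurate foam = (1/0.166 − 1/0.286)/(4π×0.0259) = 7.766 K/W
R_aerogel blanket = (1/0.286 − 1/0.326)/(4π×0.0147) = 2.322 K/W
R_outer film = 1/(h·4πr_o²) = 1/(15.6×4π×0.326²) = 0.048 K/W
R_total = 10.14 K/W
Q = ΔT/R_total = 195/10.14

Q ≈ 19.2 W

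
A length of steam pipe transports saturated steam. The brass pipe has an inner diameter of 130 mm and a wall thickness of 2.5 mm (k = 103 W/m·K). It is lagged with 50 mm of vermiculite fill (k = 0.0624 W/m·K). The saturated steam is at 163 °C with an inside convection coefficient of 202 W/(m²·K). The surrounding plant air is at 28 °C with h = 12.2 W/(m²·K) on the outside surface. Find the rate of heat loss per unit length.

q′ ≈ 87.8 W/m

Cylindrical conduction, so R = ln(r₂/r₁)/(2πkL) per layer, in series:
R_inner film = 1/(h_i·2πr₁L) = 1/(202×2π×0.065×1) = 0.01212 K/W
R_brass pipe wall = ln(67.5/65)/(2π×103×1) = 5.832×10^-5 K/W
R_vermiculite fill = ln(117.5/67.5)/(2π×0.0624×1) = 1.414 K/W
R_outer film = 1/(h_o·2πr_oL) = 1/(12.2×2π×0.1175×1) = 0.111 K/W
R_total = 1.537 K/W
Q = ΔT/R_total = 135/1.537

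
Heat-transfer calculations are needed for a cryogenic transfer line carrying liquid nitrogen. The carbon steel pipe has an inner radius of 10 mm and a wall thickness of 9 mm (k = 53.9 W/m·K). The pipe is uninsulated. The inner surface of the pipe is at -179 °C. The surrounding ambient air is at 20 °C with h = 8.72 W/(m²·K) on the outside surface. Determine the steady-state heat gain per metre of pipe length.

Treating each annulus and film as a series resistance:
R_carbon steel pipe wall = ln(19/10)/(2π×53.9×1) = 0.001895 K/W
R_outer film = 1/(h_o·2πr_oL) = 1/(8.72×2π×0.019×1) = 0.9606 K/W
R_total = 0.9625 K/W
Q = ΔT/R_total = 199/0.9625

q′ ≈ 207 W/m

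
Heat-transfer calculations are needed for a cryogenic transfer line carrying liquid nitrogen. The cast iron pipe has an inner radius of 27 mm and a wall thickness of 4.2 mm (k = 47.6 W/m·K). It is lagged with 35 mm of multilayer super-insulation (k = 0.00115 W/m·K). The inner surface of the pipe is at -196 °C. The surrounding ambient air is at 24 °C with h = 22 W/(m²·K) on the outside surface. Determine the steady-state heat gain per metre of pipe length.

q′ ≈ 2.11 W/m

Cylindrical conduction, so R = ln(r₂/r₁)/(2πkL) per layer, in series:
R_cast iron pipe wall = ln(31.2/27)/(2π×47.6×1) = 4.834×10^-4 K/W
R_multilayer super-insulation = ln(66.2/31.2)/(2π×0.00115×1) = 104.1 K/W
R_outer film = 1/(h_o·2πr_oL) = 1/(22×2π×0.0662×1) = 0.1093 K/W
R_total = 104.2 K/W
Q = ΔT/R_total = 220/104.2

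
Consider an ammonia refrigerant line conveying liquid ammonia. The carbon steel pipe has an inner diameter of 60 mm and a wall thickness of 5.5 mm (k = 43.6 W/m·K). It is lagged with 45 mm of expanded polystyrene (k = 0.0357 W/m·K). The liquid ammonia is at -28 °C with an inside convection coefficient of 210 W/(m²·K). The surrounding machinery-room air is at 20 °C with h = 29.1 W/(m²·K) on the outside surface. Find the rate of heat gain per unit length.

Radial resistances (cylindrical: R_cond = ln(r_o/r_i)/(2πkL), R_conv = 1/(h·2πrL)):
R_inner film = 1/(h_i·2πr₁L) = 1/(210×2π×0.03×1) = 0.02526 K/W
R_carbon steel pipe wall = ln(35.5/30)/(2π×43.6×1) = 6.145×10^-4 K/W
R_expanded polystyrene = ln(80.5/35.5)/(2π×0.0357×1) = 3.65 K/W
R_outer film = 1/(h_o·2πr_oL) = 1/(29.1×2π×0.0805×1) = 0.06794 K/W
R_total = 3.744 K/W
Q = ΔT/R_total = 48/3.744

q′ ≈ 12.8 W/m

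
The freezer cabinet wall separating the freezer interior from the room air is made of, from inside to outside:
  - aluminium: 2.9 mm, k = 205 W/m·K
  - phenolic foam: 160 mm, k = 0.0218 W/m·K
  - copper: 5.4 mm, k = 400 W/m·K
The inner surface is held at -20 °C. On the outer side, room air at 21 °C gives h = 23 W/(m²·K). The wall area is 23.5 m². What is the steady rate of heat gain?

Q ≈ 131 W

Treating each layer as a thermal resistance in series:
R_aluminium = L/(kA) = 0.0029/(205×23.5) = 6.02×10^-7 K/W
R_phenolic foam = L/(kA) = 0.16/(0.0218×23.5) = 0.3123 K/W
R_copper = L/(kA) = 0.0054/(400×23.5) = 5.745×10^-7 K/W
R_outer film = 1/(h_o·A) = 1/(23×23.5) = 0.00185 K/W
R_total = 0.3142 K/W
Q = ΔT / R_total = 41 / 0.3142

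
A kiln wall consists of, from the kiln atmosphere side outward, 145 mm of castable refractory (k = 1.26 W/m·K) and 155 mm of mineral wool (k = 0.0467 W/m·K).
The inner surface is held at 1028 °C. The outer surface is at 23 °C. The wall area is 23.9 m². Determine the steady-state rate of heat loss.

Model the wall as resistances in series:
R_castable refractory = L/(kA) = 0.145/(1.26×23.9) = 0.004815 K/W
R_mineral wool = L/(kA) = 0.155/(0.0467×23.9) = 0.1389 K/W
R_total = 0.1437 K/W
Q = ΔT / R_total = 1005 / 0.1437

Q ≈ 6990 W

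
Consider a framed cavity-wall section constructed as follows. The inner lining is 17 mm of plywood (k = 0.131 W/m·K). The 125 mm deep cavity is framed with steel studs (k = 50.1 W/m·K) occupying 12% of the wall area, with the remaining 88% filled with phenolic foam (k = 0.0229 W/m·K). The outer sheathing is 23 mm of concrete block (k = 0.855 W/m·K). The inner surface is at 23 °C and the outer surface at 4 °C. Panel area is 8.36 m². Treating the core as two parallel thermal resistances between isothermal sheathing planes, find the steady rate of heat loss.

Sheathing layers in series; stud and cavity paths in parallel between them.
R_inner = 0.017/(0.131×8.36) = 0.01552 K/W
R_stud  = 0.125/(50.1×0.12×8.36) = 0.002487 K/W
R_cav   = 0.125/(0.0229×0.88×8.36) = 0.742 K/W
1/R_core = 1/R_stud + 1/R_cav → R_core = 0.002479 K/W
R_outer = 0.023/(0.855×8.36) = 0.003218 K/W
R_total = 0.02122 K/W
Q = ΔT/R_total = 19/0.02122

Q ≈ 895 W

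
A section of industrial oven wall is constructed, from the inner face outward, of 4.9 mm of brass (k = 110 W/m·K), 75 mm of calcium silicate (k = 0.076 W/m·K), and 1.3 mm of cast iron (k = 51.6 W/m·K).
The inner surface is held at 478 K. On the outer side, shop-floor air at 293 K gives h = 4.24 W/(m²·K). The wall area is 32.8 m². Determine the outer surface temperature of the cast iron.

T ≈ 329 K

Treating each layer as a thermal resistance in series:
R_brass = L/(kA) = 0.0049/(110×32.8) = 1.358×10^-6 K/W
R_calcium silicate = L/(kA) = 0.075/(0.076×32.8) = 0.03009 K/W
R_cast iron = L/(kA) = 0.0013/(51.6×32.8) = 7.681×10^-7 K/W
R_outer film = 1/(h_o·A) = 1/(4.24×32.8) = 0.007191 K/W
R_total = 0.03728 K/W;  Q = ΔT/R_total = 185/0.03728 = 4963 W
T_interface = T_inner − Q·ΣR(inner→interface) = 478 − 4960×0.03009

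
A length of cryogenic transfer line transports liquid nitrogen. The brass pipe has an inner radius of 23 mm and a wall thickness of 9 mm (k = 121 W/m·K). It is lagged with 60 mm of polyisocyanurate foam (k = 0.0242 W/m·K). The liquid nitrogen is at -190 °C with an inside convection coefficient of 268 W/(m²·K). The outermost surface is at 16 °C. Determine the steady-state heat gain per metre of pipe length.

Radial resistances (cylindrical: R_cond = ln(r_o/r_i)/(2πkL), R_conv = 1/(h·2πrL)):
R_inner film = 1/(h_i·2πr₁L) = 1/(268×2π×0.023×1) = 0.02582 K/W
R_brass pipe wall = ln(32/23)/(2π×121×1) = 4.344×10^-4 K/W
R_polyisocyanurate foam = ln(92/32)/(2π×0.0242×1) = 6.945 K/W
R_total = 6.972 K/W
Q = ΔT/R_total = 206/6.972

q′ ≈ 29.5 W/m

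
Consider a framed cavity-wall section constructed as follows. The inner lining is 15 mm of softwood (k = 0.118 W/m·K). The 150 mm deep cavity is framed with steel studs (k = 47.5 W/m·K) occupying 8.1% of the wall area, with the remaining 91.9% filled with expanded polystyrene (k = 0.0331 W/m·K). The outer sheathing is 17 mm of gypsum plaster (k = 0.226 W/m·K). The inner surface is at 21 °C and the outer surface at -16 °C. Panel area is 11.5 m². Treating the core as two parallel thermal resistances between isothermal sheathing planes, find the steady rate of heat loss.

Q ≈ 1770 W

Sheathing layers in series; stud and cavity paths in parallel between them.
R_inner = 0.015/(0.118×11.5) = 0.01105 K/W
R_stud  = 0.15/(47.5×0.081×11.5) = 0.00339 K/W
R_cav   = 0.15/(0.0331×0.919×11.5) = 0.4288 K/W
1/R_core = 1/R_stud + 1/R_cav → R_core = 0.003364 K/W
R_outer = 0.017/(0.226×11.5) = 0.006541 K/W
R_total = 0.02096 K/W
Q = ΔT/R_total = 37/0.02096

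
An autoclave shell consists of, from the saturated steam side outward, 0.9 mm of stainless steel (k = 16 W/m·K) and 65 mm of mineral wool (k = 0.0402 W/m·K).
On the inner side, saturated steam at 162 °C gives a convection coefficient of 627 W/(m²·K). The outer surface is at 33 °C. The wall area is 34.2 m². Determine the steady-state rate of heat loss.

Using the resistance-network approach (series):
R_inner film = 1/(h_i·A) = 1/(627×34.2) = 4.663×10^-5 K/W
R_stainless steel = L/(kA) = 0.0009/(16×34.2) = 1.645×10^-6 K/W
R_mineral wool = L/(kA) = 0.065/(0.0402×34.2) = 0.04728 K/W
R_total = 0.04733 K/W
Q = ΔT / R_total = 129 / 0.04733

Q ≈ 2730 W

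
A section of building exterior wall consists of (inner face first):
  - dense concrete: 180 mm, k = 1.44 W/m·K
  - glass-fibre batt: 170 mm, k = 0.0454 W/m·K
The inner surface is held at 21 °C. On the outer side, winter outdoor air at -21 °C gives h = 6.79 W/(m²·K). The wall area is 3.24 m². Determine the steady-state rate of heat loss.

Q ≈ 33.9 W

Series thermal resistances:
R_dense concrete = L/(kA) = 0.18/(1.44×3.24) = 0.03858 K/W
R_glass-fibre batt = L/(kA) = 0.17/(0.0454×3.24) = 1.156 K/W
R_outer film = 1/(h_o·A) = 1/(6.79×3.24) = 0.04546 K/W
R_total = 1.24 K/W
Q = ΔT / R_total = 42 / 1.24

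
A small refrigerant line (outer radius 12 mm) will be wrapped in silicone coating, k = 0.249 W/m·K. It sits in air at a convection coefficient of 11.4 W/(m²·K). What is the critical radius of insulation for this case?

For a cylinder r_cr = k/h = 0.249/11.4
r_cr = 21.8 mm; since the bare radius (12 mm) is below r_cr, adding a thin layer of insulation will *increase* heat loss.

r_cr ≈ 21.8 mm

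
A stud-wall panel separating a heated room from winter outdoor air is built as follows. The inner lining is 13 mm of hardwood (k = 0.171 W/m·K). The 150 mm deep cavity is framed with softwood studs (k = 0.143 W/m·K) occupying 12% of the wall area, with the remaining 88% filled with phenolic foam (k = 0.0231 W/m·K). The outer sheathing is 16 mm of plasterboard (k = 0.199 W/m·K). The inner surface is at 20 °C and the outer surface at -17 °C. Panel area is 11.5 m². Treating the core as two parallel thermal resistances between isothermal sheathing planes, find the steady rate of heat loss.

Sheathing layers in series; stud and cavity paths in parallel between them.
R_inner = 0.013/(0.171×11.5) = 0.006611 K/W
R_stud  = 0.15/(0.143×0.12×11.5) = 0.7601 K/W
R_cav   = 0.15/(0.0231×0.88×11.5) = 0.6417 K/W
1/R_core = 1/R_stud + 1/R_cav → R_core = 0.3479 K/W
R_outer = 0.016/(0.199×11.5) = 0.006991 K/W
R_total = 0.3615 K/W
Q = ΔT/R_total = 37/0.3615

Q ≈ 102 W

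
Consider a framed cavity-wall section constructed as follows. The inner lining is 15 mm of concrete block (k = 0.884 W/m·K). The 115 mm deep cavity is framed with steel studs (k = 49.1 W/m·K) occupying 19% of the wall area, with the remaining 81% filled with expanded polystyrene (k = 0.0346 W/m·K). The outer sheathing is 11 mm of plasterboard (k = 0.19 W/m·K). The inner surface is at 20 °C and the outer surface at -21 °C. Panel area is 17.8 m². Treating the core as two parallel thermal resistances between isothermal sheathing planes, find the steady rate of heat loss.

Sheathing layers in series; stud and cavity paths in parallel between them.
R_inner = 0.015/(0.884×17.8) = 9.533×10^-4 K/W
R_stud  = 0.115/(49.1×0.19×17.8) = 6.925×10^-4 K/W
R_cav   = 0.115/(0.0346×0.81×17.8) = 0.2305 K/W
1/R_core = 1/R_stud + 1/R_cav → R_core = 6.905×10^-4 K/W
R_outer = 0.011/(0.19×17.8) = 0.003253 K/W
R_total = 0.004896 K/W
Q = ΔT/R_total = 41/0.004896

Q ≈ 8370 W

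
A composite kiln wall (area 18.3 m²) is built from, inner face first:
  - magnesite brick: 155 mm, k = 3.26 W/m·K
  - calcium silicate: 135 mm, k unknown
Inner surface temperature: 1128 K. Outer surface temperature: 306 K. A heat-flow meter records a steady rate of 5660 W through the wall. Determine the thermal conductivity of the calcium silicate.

k ≈ 0.0517 W/(m·K)

Series thermal resistances:
R_magnesite brick = L/(kA) = 0.155/(3.26×18.3) = 0.002598 K/W
Sum of known resistances R_other = 0.002598 K/W
Total R = ΔT/Q = 822/5660 = 0.1452 K/W
R_calcium silicate = R_total − R_other = 0.1426 K/W
k = L/(R·A) = 0.135/(0.1426×18.3)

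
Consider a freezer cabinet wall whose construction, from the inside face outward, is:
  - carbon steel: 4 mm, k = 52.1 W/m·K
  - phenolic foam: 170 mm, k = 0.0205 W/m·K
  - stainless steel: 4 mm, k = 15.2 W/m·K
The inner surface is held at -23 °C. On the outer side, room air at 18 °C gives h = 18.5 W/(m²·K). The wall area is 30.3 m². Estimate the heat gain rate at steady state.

Using the resistance-network approach (series):
R_carbon steel = L/(kA) = 0.004/(52.1×30.3) = 2.534×10^-6 K/W
R_phenolic foam = L/(kA) = 0.17/(0.0205×30.3) = 0.2737 K/W
R_stainless steel = L/(kA) = 0.004/(15.2×30.3) = 8.685×10^-6 K/W
R_outer film = 1/(h_o·A) = 1/(18.5×30.3) = 0.001784 K/W
R_total = 0.2755 K/W
Q = ΔT / R_total = 41 / 0.2755

Q ≈ 149 W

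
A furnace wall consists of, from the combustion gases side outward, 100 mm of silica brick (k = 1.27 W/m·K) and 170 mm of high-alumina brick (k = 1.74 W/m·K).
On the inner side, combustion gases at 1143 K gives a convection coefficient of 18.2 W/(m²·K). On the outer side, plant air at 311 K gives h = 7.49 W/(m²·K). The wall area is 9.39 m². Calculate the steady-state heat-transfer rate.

Q ≈ 21400 W

Model the wall as resistances in series:
R_inner film = 1/(h_i·A) = 1/(18.2×9.39) = 0.005851 K/W
R_silica brick = L/(kA) = 0.1/(1.27×9.39) = 0.008386 K/W
R_high-alumina brick = L/(kA) = 0.17/(1.74×9.39) = 0.0104 K/W
R_outer film = 1/(h_o·A) = 1/(7.49×9.39) = 0.01422 K/W
R_total = 0.03886 K/W
Q = ΔT / R_total = 832 / 0.03886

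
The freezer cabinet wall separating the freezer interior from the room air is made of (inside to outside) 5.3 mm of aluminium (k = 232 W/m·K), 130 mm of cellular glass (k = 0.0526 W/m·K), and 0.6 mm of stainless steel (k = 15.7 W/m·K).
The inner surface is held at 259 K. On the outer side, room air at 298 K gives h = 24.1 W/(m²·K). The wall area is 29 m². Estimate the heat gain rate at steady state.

Q ≈ 450 W

Series thermal resistances:
R_aluminium = L/(kA) = 0.0053/(232×29) = 7.878×10^-7 K/W
R_cellular glass = L/(kA) = 0.13/(0.0526×29) = 0.08522 K/W
R_stainless steel = L/(kA) = 0.0006/(15.7×29) = 1.318×10^-6 K/W
R_outer film = 1/(h_o·A) = 1/(24.1×29) = 0.001431 K/W
R_total = 0.08666 K/W
Q = ΔT / R_total = 39 / 0.08666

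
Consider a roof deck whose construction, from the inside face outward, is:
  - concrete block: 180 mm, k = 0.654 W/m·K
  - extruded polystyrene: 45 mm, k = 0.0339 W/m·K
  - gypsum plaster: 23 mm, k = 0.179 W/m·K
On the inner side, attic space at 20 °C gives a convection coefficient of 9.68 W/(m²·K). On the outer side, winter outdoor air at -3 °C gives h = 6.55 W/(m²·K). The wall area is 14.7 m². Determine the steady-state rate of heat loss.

Q ≈ 170 W

Treating each layer as a thermal resistance in series:
R_inner film = 1/(h_i·A) = 1/(9.68×14.7) = 0.007028 K/W
R_concrete block = L/(kA) = 0.18/(0.654×14.7) = 0.01872 K/W
R_extruded polystyrene = L/(kA) = 0.045/(0.0339×14.7) = 0.0903 K/W
R_gypsum plaster = L/(kA) = 0.023/(0.179×14.7) = 0.008741 K/W
R_outer film = 1/(h_o·A) = 1/(6.55×14.7) = 0.01039 K/W
R_total = 0.1352 K/W
Q = ΔT / R_total = 23 / 0.1352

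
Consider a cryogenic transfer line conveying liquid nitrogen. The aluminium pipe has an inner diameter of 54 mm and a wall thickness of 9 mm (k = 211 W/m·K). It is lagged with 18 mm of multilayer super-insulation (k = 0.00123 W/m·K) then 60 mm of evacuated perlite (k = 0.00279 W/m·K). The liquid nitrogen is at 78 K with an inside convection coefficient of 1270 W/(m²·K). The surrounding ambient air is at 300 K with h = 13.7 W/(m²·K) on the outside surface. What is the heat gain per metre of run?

Treating each annulus and film as a series resistance:
R_inner film = 1/(h_i·2πr₁L) = 1/(1270×2π×0.027×1) = 0.004641 K/W
R_aluminium pipe wall = ln(36/27)/(2π×211×1) = 2.17×10^-4 K/W
R_multilayer super-insulation = ln(54/36)/(2π×0.00123×1) = 52.46 K/W
R_evacuated perlite = ln(114/54)/(2π×0.00279×1) = 42.62 K/W
R_outer film = 1/(h_o·2πr_oL) = 1/(13.7×2π×0.114×1) = 0.1019 K/W
R_total = 95.2 K/W
Q = ΔT/R_total = 222/95.2

q′ ≈ 2.33 W/m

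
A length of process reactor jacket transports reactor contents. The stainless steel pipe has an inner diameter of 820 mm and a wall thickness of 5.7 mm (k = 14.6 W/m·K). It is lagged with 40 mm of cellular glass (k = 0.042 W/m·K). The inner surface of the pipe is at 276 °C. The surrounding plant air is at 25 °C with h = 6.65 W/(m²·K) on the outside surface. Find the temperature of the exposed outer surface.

T ≈ 57.9 °C

Cylindrical conduction, so R = ln(r₂/r₁)/(2πkL) per layer, in series:
R_stainless steel pipe wall = ln(415.7/410)/(2π×14.6×1) = 1.505×10^-4 K/W
R_cellular glass = ln(455.7/415.7)/(2π×0.042×1) = 0.3481 K/W
R_outer film = 1/(h_o·2πr_oL) = 1/(6.65×2π×0.4557×1) = 0.05252 K/W
R_total = 0.4008 K/W
Q = ΔT/R_total = 251/0.4008
Q = 626 W/m
T_interface = T_inner − Q·ΣR(inner→interface) = 276 − 626×0.3483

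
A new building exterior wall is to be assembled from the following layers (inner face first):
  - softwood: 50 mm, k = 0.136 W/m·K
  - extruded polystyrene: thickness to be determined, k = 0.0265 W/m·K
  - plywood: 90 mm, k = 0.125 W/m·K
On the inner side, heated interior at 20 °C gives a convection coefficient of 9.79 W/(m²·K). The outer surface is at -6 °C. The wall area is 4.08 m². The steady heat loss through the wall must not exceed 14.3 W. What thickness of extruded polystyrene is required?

Series thermal resistances:
R_inner film = 1/(h_i·A) = 1/(9.79×4.08) = 0.02504 K/W
R_softwood = L/(kA) = 0.05/(0.136×4.08) = 0.09011 K/W
R_plywood = L/(kA) = 0.09/(0.125×4.08) = 0.1765 K/W
Sum of the known resistances R_other = 0.2916 K/W
Required total resistance R_tot = ΔT/Q_allow = 26/14.3 = 1.818 K/W
R_extruded polystyrene = R_tot − R_other = 1.527 K/W
L = R·k·A = 1.527×0.0265×4.08

L ≈ 165 mm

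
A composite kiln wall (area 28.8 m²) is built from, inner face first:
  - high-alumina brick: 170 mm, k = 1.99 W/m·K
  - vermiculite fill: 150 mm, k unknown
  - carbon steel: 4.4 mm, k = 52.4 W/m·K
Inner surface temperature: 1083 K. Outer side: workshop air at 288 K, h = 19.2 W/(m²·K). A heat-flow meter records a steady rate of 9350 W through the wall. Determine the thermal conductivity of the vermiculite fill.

k ≈ 0.0649 W/(m·K)

Model the wall as resistances in series:
R_high-alumina brick = L/(kA) = 0.17/(1.99×28.8) = 0.002966 K/W
R_carbon steel = L/(kA) = 0.0044/(52.4×28.8) = 2.916×10^-6 K/W
R_outer film = 1/(h_o·A) = 1/(19.2×28.8) = 0.001808 K/W
Sum of known resistances R_other = 0.004778 K/W
Total R = ΔT/Q = 795/9350 = 0.08503 K/W
R_vermiculite fill = R_total − R_other = 0.08025 K/W
k = L/(R·A) = 0.15/(0.08025×28.8)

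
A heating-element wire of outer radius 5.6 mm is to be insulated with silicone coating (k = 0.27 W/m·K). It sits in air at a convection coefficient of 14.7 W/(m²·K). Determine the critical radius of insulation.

For a cylinder r_cr = k/h = 0.27/14.7
r_cr = 18.4 mm; since the bare radius (5.6 mm) is below r_cr, adding a thin layer of insulation will *increase* heat loss.

r_cr ≈ 18.4 mm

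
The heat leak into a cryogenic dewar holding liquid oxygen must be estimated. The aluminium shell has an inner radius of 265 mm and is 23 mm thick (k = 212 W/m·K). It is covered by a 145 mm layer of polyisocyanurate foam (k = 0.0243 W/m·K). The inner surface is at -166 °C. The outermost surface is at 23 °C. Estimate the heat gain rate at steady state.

Q ≈ 49.6 W

For a spherical shell R = (1/r₁ − 1/r₂)/(4πk); film R = 1/(h·4πr²). In series:
R_aluminium shell = (1/0.265 − 1/0.288)/(4π×212) = 1.131×10^-4 K/W
R_polyisocyanurate foam = (1/0.288 − 1/0.433)/(4π×0.0243) = 3.808 K/W
R_total = 3.808 K/W
Q = ΔT/R_total = 189/3.808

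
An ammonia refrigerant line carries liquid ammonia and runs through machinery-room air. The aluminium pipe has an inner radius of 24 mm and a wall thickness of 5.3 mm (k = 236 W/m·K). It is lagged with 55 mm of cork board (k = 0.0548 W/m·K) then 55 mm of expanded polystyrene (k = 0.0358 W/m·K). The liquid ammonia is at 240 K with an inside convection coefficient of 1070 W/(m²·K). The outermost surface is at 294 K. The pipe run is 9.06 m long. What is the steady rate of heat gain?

Treating each annulus and film as a series resistance:
R_inner film = 1/(h_i·2πr₁L) = 1/(1070×2π×0.024×9.06) = 6.841×10^-4 K/W
R_aluminium pipe wall = ln(29.3/24)/(2π×236×9.06) = 1.485×10^-5 K/W
R_cork board = ln(84.3/29.3)/(2π×0.0548×9.06) = 0.3388 K/W
R_expanded polystyrene = ln(139.3/84.3)/(2π×0.0358×9.06) = 0.2464 K/W
R_total = 0.5859 K/W
Q = ΔT/R_total = 54/0.5859

Q ≈ 92.2 W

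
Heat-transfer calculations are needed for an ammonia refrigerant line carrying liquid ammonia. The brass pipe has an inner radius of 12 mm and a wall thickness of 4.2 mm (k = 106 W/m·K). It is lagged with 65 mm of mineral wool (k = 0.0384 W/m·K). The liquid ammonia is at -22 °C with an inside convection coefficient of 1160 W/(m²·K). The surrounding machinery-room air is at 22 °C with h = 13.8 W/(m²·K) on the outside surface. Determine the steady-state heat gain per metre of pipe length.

Cylindrical conduction, so R = ln(r₂/r₁)/(2πkL) per layer, in series:
R_inner film = 1/(h_i·2πr₁L) = 1/(1160×2π×0.012×1) = 0.01143 K/W
R_brass pipe wall = ln(16.2/12)/(2π×106×1) = 4.506×10^-4 K/W
R_mineral wool = ln(81.2/16.2)/(2π×0.0384×1) = 6.681 K/W
R_outer film = 1/(h_o·2πr_oL) = 1/(13.8×2π×0.0812×1) = 0.142 K/W
R_total = 6.835 K/W
Q = ΔT/R_total = 44/6.835

q′ ≈ 6.44 W/m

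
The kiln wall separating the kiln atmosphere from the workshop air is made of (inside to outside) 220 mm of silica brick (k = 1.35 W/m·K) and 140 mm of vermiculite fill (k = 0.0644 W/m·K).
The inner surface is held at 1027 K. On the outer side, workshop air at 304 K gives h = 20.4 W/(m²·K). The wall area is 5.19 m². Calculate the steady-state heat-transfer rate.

Q ≈ 1570 W

Thermal resistances in series:
R_silica brick = L/(kA) = 0.22/(1.35×5.19) = 0.0314 K/W
R_vermiculite fill = L/(kA) = 0.14/(0.0644×5.19) = 0.4189 K/W
R_outer film = 1/(h_o·A) = 1/(20.4×5.19) = 0.009445 K/W
R_total = 0.4597 K/W
Q = ΔT / R_total = 723 / 0.4597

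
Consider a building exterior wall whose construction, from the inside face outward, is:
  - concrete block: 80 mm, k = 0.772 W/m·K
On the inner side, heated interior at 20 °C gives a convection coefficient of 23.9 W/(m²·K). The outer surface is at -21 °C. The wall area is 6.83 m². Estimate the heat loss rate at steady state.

Q ≈ 1930 W

Treating each layer as a thermal resistance in series:
R_inner film = 1/(h_i·A) = 1/(23.9×6.83) = 0.006126 K/W
R_concrete block = L/(kA) = 0.08/(0.772×6.83) = 0.01517 K/W
R_total = 0.0213 K/W
Q = ΔT / R_total = 41 / 0.0213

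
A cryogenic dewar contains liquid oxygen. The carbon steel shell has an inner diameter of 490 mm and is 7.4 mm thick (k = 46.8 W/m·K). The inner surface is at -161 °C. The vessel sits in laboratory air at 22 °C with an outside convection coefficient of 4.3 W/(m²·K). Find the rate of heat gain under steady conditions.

Q ≈ 630 W

Each spherical layer contributes R = (1/r_i − 1/r_o)/(4πk):
R_carbon steel shell = (1/0.245 − 1/0.2524)/(4π×46.8) = 2.035×10^-4 K/W
R_outer film = 1/(h·4πr_o²) = 1/(4.3×4π×0.2524²) = 0.2905 K/W
R_total = 0.2907 K/W
Q = ΔT/R_total = 183/0.2907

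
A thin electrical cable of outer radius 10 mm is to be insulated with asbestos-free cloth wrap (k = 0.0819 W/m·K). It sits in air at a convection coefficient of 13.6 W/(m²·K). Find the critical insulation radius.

r_cr ≈ 6.02 mm

For a cylinder r_cr = k/h = 0.0819/13.6
r_cr = 6.02 mm; since the bare radius (10 mm) is above r_cr, any added insulation will reduce heat loss.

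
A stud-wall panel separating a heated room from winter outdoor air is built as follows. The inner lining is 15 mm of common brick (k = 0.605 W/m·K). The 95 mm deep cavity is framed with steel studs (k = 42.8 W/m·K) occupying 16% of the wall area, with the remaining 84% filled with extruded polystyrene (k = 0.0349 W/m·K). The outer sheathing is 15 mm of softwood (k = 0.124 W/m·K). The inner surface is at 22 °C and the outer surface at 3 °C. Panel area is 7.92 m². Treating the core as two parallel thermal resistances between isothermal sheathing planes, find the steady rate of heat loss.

Q ≈ 943 W

Sheathing layers in series; stud and cavity paths in parallel between them.
R_inner = 0.015/(0.605×7.92) = 0.00313 K/W
R_stud  = 0.095/(42.8×0.16×7.92) = 0.001752 K/W
R_cav   = 0.095/(0.0349×0.84×7.92) = 0.4092 K/W
1/R_core = 1/R_stud + 1/R_cav → R_core = 0.001744 K/W
R_outer = 0.015/(0.124×7.92) = 0.01527 K/W
R_total = 0.02015 K/W
Q = ΔT/R_total = 19/0.02015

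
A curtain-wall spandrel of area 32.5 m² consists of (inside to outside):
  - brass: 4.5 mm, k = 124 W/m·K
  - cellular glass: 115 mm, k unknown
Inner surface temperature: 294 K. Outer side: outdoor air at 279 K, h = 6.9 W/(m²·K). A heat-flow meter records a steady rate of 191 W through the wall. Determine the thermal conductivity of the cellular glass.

Treating each layer as a thermal resistance in series:
R_brass = L/(kA) = 0.0045/(124×32.5) = 1.117×10^-6 K/W
R_outer film = 1/(h_o·A) = 1/(6.9×32.5) = 0.004459 K/W
Sum of known resistances R_other = 0.00446 K/W
Total R = ΔT/Q = 15/191 = 0.07853 K/W
R_cellular glass = R_total − R_other = 0.07407 K/W
k = L/(R·A) = 0.115/(0.07407×32.5)

k ≈ 0.0478 W/(m·K)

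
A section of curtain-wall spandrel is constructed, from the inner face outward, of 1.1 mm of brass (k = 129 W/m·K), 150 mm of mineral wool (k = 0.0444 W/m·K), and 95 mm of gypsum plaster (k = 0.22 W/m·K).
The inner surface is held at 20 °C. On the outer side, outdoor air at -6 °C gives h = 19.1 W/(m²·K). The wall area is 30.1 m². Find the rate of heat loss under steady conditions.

Treating each layer as a thermal resistance in series:
R_brass = L/(kA) = 0.0011/(129×30.1) = 2.833×10^-7 K/W
R_mineral wool = L/(kA) = 0.15/(0.0444×30.1) = 0.1122 K/W
R_gypsum plaster = L/(kA) = 0.095/(0.22×30.1) = 0.01435 K/W
R_outer film = 1/(h_o·A) = 1/(19.1×30.1) = 0.001739 K/W
R_total = 0.1283 K/W
Q = ΔT / R_total = 26 / 0.1283

Q ≈ 203 W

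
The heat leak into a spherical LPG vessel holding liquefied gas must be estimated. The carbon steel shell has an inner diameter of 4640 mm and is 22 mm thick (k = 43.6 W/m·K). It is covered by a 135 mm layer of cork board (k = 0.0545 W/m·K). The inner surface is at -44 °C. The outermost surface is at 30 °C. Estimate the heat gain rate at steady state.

Spherical conduction: R = (1/r_in − 1/r_out)/(4πk) per layer; series-sum.
R_carbon steel shell = (1/2.32 − 1/2.342)/(4π×43.6) = 7.39×10^-6 K/W
R_cork board = (1/2.342 − 1/2.477)/(4π×0.0545) = 0.03398 K/W
R_total = 0.03399 K/W
Q = ΔT/R_total = 74/0.03399

Q ≈ 2180 W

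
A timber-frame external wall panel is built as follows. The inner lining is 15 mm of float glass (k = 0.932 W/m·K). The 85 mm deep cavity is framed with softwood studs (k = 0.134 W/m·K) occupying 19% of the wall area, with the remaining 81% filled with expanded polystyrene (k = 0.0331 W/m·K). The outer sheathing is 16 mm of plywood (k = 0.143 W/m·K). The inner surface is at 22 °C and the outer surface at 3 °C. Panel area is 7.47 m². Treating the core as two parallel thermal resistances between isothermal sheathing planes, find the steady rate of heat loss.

Q ≈ 80.9 W

Sheathing layers in series; stud and cavity paths in parallel between them.
R_inner = 0.015/(0.932×7.47) = 0.002155 K/W
R_stud  = 0.085/(0.134×0.19×7.47) = 0.4469 K/W
R_cav   = 0.085/(0.0331×0.81×7.47) = 0.4244 K/W
1/R_core = 1/R_stud + 1/R_cav → R_core = 0.2177 K/W
R_outer = 0.016/(0.143×7.47) = 0.01498 K/W
R_total = 0.2348 K/W
Q = ΔT/R_total = 19/0.2348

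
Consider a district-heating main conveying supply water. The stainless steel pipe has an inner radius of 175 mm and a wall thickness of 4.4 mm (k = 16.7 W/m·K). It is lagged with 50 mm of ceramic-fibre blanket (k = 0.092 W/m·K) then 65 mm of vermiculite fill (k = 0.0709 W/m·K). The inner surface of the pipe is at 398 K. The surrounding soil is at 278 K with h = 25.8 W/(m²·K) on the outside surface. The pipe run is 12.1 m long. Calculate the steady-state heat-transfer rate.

Q ≈ 1440 W

Radial resistances (cylindrical: R_cond = ln(r_o/r_i)/(2πkL), R_conv = 1/(h·2πrL)):
R_stainless steel pipe wall = ln(179.4/175)/(2π×16.7×12.1) = 1.956×10^-5 K/W
R_ceramic-fibre blanket = ln(229.4/179.4)/(2π×0.092×12.1) = 0.03515 K/W
R_vermiculite fill = ln(294.4/229.4)/(2π×0.0709×12.1) = 0.04628 K/W
R_outer film = 1/(h_o·2πr_oL) = 1/(25.8×2π×0.2944×12.1) = 0.001732 K/W
R_total = 0.08318 K/W
Q = ΔT/R_total = 120/0.08318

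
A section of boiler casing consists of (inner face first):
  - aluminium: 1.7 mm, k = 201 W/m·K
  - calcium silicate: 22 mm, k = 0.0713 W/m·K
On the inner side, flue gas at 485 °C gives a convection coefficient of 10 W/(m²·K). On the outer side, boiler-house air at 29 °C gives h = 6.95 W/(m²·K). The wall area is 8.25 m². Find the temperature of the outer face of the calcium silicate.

Using the resistance-network approach (series):
R_inner film = 1/(h_i·A) = 1/(10×8.25) = 0.01212 K/W
R_aluminium = L/(kA) = 0.0017/(201×8.25) = 1.025×10^-6 K/W
R_calcium silicate = L/(kA) = 0.022/(0.0713×8.25) = 0.0374 K/W
R_outer film = 1/(h_o·A) = 1/(6.95×8.25) = 0.01744 K/W
R_total = 0.06696 K/W;  Q = ΔT/R_total = 456/0.06696 = 6810 W
T_interface = T_inner − Q·ΣR(inner→interface) = 485 − 6810×0.04952

T ≈ 148 °C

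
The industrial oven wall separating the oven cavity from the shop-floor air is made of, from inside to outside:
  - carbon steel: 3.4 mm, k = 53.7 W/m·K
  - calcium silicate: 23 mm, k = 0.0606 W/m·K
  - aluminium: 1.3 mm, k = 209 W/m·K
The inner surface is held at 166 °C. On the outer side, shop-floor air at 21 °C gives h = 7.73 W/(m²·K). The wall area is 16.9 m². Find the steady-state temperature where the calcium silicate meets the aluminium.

Model the wall as resistances in series:
R_carbon steel = L/(kA) = 0.0034/(53.7×16.9) = 3.746×10^-6 K/W
R_calcium silicate = L/(kA) = 0.023/(0.0606×16.9) = 0.02246 K/W
R_aluminium = L/(kA) = 0.0013/(209×16.9) = 3.681×10^-7 K/W
R_outer film = 1/(h_o·A) = 1/(7.73×16.9) = 0.007655 K/W
R_total = 0.03012 K/W;  Q = ΔT/R_total = 145/0.03012 = 4815 W
T_interface = T_inner − Q·ΣR(inner→interface) = 166 − 4810×0.02246

T ≈ 57.9 °C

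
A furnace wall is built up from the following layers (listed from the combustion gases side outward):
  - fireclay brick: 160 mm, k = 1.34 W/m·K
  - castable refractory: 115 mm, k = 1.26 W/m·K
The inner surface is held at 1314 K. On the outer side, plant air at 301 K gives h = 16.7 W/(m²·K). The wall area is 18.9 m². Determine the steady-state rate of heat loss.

Q ≈ 70800 W

Treating each layer as a thermal resistance in series:
R_fireclay brick = L/(kA) = 0.16/(1.34×18.9) = 0.006318 K/W
R_castable refractory = L/(kA) = 0.115/(1.26×18.9) = 0.004829 K/W
R_outer film = 1/(h_o·A) = 1/(16.7×18.9) = 0.003168 K/W
R_total = 0.01431 K/W
Q = ΔT / R_total = 1013 / 0.01431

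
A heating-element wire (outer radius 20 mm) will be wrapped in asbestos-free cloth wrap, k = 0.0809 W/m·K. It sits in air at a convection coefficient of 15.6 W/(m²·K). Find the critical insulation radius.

r_cr ≈ 5.19 mm

For a cylinder r_cr = k/h = 0.0809/15.6
r_cr = 5.19 mm; since the bare radius (20 mm) is above r_cr, any added insulation will reduce heat loss.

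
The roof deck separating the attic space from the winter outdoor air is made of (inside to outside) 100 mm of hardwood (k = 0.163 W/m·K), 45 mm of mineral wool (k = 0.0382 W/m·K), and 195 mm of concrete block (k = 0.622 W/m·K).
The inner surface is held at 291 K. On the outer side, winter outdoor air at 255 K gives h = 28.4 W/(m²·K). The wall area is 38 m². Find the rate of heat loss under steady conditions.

Thermal resistances in series:
R_hardwood = L/(kA) = 0.1/(0.163×38) = 0.01614 K/W
R_mineral wool = L/(kA) = 0.045/(0.0382×38) = 0.031 K/W
R_concrete block = L/(kA) = 0.195/(0.622×38) = 0.00825 K/W
R_outer film = 1/(h_o·A) = 1/(28.4×38) = 9.266×10^-4 K/W
R_total = 0.05632 K/W
Q = ΔT / R_total = 36 / 0.05632

Q ≈ 639 W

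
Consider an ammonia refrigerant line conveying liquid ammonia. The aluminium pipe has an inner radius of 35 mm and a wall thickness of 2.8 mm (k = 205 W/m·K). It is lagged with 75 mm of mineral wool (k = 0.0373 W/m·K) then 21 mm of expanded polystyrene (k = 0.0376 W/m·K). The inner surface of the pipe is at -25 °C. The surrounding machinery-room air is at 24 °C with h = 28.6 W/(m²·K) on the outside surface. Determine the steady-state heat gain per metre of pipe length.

Treating each annulus and film as a series resistance:
R_aluminium pipe wall = ln(37.8/35)/(2π×205×1) = 5.975×10^-5 K/W
R_mineral wool = ln(112.8/37.8)/(2π×0.0373×1) = 4.665 K/W
R_expanded polystyrene = ln(133.8/112.8)/(2π×0.0376×1) = 0.7227 K/W
R_outer film = 1/(h_o·2πr_oL) = 1/(28.6×2π×0.1338×1) = 0.04159 K/W
R_total = 5.429 K/W
Q = ΔT/R_total = 49/5.429

q′ ≈ 9.03 W/m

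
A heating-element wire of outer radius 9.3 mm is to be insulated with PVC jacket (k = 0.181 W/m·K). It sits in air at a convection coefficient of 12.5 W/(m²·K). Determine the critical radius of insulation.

r_cr ≈ 14.5 mm

For a cylinder r_cr = k/h = 0.181/12.5
r_cr = 14.5 mm; since the bare radius (9.3 mm) is below r_cr, adding a thin layer of insulation will *increase* heat loss.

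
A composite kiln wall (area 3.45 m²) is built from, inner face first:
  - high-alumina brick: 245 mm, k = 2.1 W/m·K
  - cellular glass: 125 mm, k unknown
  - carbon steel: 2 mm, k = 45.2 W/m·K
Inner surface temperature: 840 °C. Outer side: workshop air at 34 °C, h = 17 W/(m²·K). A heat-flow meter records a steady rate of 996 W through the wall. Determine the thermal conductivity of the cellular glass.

k ≈ 0.0478 W/(m·K)

Model the wall as resistances in series:
R_high-alumina brick = L/(kA) = 0.245/(2.1×3.45) = 0.03382 K/W
R_carbon steel = L/(kA) = 0.002/(45.2×3.45) = 1.283×10^-5 K/W
R_outer film = 1/(h_o·A) = 1/(17×3.45) = 0.01705 K/W
Sum of known resistances R_other = 0.05088 K/W
Total R = ΔT/Q = 806/996 = 0.8092 K/W
R_cellular glass = R_total − R_other = 0.7584 K/W
k = L/(R·A) = 0.125/(0.7584×3.45)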